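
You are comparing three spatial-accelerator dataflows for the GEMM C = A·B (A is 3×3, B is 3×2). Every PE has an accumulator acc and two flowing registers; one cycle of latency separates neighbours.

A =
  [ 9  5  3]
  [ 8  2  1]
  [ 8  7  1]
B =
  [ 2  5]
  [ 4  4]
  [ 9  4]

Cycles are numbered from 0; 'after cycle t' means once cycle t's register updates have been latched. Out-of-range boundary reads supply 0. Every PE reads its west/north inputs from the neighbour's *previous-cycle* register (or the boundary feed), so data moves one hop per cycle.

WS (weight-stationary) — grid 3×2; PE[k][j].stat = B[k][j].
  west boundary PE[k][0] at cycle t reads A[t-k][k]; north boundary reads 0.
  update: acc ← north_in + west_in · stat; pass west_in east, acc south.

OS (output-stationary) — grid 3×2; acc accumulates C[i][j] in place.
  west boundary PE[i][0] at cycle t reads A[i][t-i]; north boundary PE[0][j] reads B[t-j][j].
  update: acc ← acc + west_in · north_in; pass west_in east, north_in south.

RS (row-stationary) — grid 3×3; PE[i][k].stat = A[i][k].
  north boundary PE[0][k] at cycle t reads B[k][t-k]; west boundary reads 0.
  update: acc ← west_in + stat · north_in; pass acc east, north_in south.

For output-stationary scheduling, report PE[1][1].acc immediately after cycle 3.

OS 3×2: PE[1][1] cycle-by-cycle (with neighbour feeds):
  [0] (0,1) acc=0 (h:0 v:0)
  [0] (1,0) acc=0 (h:0 v:0)
  [0] (1,1) acc=0 (h:0 v:0)
  [1] (0,1) acc=45 (h:9 v:5)
  [1] (1,0) acc=16 (h:8 v:2)
  [1] (1,1) acc=0 (h:0 v:0)
  [2] (0,1) acc=65 (h:5 v:4)
  [2] (1,0) acc=24 (h:2 v:4)
  [2] (1,1) acc=40 (h:8 v:5)
  [3] (0,1) acc=77 (h:3 v:4)
  [3] (1,0) acc=33 (h:1 v:9)
  [3] (1,1) acc=48 (h:2 v:4)

PE[1][1].acc = 48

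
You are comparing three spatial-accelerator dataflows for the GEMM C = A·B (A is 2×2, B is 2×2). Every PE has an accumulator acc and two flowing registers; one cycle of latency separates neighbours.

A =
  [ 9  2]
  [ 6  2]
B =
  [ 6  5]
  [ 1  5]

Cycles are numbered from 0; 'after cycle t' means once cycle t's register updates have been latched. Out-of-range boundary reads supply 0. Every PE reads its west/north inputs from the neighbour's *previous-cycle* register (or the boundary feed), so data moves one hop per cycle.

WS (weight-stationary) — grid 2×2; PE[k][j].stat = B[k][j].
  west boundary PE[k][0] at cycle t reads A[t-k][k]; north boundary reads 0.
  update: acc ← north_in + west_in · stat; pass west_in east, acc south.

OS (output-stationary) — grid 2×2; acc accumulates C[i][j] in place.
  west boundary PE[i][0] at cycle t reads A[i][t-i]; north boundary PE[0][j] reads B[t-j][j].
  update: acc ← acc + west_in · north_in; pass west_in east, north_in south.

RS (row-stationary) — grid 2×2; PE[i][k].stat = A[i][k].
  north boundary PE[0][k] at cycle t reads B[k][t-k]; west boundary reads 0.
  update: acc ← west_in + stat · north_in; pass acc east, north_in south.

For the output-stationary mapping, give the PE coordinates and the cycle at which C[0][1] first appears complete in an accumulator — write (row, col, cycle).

(row, col, cycle) = (0, 1, 2)

OS: C[0][1] accumulates in PE[0][1]:
  cycle 0: PE[0][1] → acc 0, east 0, south 0
  cycle 1: PE[0][1] → acc 45, east 9, south 5
  cycle 2: PE[0][1] → acc 55, east 2, south 5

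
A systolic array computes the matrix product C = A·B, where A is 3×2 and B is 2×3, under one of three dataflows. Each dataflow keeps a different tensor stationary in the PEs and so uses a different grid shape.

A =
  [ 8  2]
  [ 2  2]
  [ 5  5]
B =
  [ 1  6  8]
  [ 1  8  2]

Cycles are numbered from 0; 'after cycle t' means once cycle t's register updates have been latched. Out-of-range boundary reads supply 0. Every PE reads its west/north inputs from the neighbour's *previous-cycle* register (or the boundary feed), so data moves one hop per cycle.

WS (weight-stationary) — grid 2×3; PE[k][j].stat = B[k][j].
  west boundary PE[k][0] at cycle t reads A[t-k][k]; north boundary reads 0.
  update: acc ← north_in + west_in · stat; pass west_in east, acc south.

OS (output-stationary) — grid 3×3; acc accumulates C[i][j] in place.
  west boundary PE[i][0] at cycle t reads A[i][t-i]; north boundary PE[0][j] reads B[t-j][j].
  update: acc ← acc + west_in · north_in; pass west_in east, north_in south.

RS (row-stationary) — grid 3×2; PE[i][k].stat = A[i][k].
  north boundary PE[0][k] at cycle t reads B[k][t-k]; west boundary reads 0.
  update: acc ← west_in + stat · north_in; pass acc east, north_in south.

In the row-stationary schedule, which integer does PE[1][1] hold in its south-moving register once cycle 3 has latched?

register = 8

Tracing RS — 3×2 array, target PE[1][1]:
  [0] (0,1) acc=0 (h:0 v:0)
  [0] (1,0) acc=0 (h:0 v:0)
  [0] (1,1) acc=0 (h:0 v:0)
  [1] (0,1) acc=10 (h:10 v:1)
  [1] (1,0) acc=2 (h:2 v:1)
  [1] (1,1) acc=0 (h:0 v:0)
  [2] (0,1) acc=64 (h:64 v:8)
  [2] (1,0) acc=12 (h:12 v:6)
  [2] (1,1) acc=4 (h:4 v:1)
  [3] (0,1) acc=68 (h:68 v:2)
  [3] (1,0) acc=16 (h:16 v:8)
  [3] (1,1) acc=28 (h:28 v:8)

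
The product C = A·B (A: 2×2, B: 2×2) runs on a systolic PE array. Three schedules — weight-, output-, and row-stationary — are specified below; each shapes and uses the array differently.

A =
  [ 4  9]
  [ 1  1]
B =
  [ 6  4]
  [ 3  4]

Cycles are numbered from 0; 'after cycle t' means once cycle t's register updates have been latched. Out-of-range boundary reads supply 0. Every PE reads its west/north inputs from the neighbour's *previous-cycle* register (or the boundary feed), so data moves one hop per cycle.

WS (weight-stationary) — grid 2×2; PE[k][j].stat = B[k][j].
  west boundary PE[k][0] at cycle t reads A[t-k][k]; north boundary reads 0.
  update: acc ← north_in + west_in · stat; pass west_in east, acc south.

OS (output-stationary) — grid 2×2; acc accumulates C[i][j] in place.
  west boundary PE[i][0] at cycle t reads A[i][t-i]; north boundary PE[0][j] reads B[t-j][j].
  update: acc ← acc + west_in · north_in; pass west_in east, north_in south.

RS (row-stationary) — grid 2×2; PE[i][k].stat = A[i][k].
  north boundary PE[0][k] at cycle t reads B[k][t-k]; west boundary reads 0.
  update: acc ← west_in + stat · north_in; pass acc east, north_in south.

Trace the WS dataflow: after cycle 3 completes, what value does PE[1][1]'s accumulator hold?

PE[1][1].acc = 8

Tracing WS — 2×2 array, target PE[1][1]:
  t=0 PE[0][1]: acc=0 h=0 v=0
  t=0 PE[1][0]: acc=0 h=0 v=0
  t=0 PE[1][1]: acc=0 h=0 v=0
  t=1 PE[0][1]: acc=16 h=4 v=16
  t=1 PE[1][0]: acc=51 h=9 v=51
  t=1 PE[1][1]: acc=0 h=0 v=0
  t=2 PE[0][1]: acc=4 h=1 v=4
  t=2 PE[1][0]: acc=9 h=1 v=9
  t=2 PE[1][1]: acc=52 h=9 v=52
  t=3 PE[0][1]: acc=0 h=0 v=0
  t=3 PE[1][0]: acc=0 h=0 v=0
  t=3 PE[1][1]: acc=8 h=1 v=8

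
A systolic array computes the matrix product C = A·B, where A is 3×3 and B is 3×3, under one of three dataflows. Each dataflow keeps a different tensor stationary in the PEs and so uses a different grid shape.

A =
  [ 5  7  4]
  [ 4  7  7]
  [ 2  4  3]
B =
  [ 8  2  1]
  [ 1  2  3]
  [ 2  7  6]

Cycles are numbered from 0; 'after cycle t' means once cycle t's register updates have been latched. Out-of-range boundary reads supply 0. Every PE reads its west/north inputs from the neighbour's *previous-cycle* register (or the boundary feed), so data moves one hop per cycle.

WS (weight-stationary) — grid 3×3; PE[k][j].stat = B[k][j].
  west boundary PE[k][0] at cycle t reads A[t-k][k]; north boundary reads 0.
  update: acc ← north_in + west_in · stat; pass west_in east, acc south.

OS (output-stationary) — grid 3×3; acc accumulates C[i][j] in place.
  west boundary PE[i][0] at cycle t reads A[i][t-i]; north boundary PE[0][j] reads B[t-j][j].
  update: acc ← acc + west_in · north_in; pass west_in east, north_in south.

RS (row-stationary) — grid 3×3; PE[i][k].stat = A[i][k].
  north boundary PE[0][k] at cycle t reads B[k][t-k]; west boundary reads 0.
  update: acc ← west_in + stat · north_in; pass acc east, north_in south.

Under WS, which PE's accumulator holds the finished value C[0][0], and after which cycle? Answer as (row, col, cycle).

Under WS, C[0][0] lands at PE[2][0]:
  cycle 0: PE[2][0] → acc 0, east 0, south 0
  cycle 1: PE[2][0] → acc 0, east 0, south 0
  cycle 2: PE[2][0] → acc 55, east 4, south 55

(row, col, cycle) = (2, 0, 2)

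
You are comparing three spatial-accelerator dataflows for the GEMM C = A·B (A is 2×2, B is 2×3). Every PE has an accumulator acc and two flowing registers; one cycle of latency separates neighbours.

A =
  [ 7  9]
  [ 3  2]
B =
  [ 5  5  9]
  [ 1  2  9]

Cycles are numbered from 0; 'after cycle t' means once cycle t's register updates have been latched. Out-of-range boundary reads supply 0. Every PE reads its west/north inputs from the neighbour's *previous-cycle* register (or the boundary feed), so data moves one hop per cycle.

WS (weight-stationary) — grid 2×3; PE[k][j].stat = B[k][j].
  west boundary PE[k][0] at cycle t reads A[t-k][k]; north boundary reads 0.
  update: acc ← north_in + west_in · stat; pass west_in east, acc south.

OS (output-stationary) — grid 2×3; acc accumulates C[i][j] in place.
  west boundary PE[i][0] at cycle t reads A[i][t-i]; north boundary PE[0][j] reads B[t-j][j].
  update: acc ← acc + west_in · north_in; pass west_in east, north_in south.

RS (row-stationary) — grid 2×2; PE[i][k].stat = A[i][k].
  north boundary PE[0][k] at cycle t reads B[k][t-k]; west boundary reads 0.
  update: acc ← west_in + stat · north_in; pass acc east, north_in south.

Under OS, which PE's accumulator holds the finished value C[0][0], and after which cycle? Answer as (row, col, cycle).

OS — PE[0][0] is where C[0][0] collects:
  after 0 — PE[0][0] acc=35, pass-E 7, pass-S 5
  after 1 — PE[0][0] acc=44, pass-E 9, pass-S 1

(row, col, cycle) = (0, 0, 1)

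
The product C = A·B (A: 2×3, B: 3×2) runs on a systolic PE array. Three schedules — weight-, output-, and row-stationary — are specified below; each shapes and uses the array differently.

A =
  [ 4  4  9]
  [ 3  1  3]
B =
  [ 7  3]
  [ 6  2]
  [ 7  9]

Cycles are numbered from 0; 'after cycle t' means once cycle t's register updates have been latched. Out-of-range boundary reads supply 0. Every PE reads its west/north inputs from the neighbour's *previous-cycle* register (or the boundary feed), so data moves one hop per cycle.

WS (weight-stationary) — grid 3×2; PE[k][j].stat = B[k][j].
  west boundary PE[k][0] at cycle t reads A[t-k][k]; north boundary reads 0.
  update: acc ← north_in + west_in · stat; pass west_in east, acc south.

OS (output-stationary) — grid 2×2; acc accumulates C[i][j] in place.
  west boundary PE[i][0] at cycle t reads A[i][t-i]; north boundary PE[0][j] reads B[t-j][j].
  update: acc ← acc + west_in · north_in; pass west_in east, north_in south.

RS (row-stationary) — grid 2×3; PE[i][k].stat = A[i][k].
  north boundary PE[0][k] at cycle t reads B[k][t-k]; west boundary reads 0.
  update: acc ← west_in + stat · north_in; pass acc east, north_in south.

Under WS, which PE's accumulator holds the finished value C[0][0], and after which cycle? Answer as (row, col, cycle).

WS: C[0][0] accumulates in PE[2][0]:
  t=0 PE[2][0]: acc=0 h=0 v=0
  t=1 PE[2][0]: acc=0 h=0 v=0
  t=2 PE[2][0]: acc=115 h=9 v=115

(row, col, cycle) = (2, 0, 2)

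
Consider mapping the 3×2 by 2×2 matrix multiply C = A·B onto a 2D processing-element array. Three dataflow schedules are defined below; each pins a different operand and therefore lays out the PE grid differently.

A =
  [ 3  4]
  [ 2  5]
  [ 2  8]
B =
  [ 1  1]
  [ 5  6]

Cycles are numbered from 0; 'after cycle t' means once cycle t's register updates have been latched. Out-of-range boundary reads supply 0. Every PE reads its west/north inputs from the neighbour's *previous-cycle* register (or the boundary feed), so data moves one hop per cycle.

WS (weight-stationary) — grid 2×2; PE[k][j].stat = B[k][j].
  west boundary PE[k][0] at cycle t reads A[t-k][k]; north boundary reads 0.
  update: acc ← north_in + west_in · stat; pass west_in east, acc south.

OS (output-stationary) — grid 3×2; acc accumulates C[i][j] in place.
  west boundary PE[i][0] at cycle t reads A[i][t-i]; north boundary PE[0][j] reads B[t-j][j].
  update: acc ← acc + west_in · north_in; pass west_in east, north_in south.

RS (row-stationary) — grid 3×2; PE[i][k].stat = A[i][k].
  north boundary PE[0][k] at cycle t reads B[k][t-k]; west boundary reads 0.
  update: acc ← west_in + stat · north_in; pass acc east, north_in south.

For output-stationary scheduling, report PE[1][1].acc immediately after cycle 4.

PE[1][1].acc = 32

OS 3×2: PE[1][1] cycle-by-cycle (with neighbour feeds):
  0: (0,1).acc=0  regs=<0,0>
  0: (1,0).acc=0  regs=<0,0>
  0: (1,1).acc=0  regs=<0,0>
  1: (0,1).acc=3  regs=<3,1>
  1: (1,0).acc=2  regs=<2,1>
  1: (1,1).acc=0  regs=<0,0>
  2: (0,1).acc=27  regs=<4,6>
  2: (1,0).acc=27  regs=<5,5>
  2: (1,1).acc=2  regs=<2,1>
  3: (0,1).acc=27  regs=<0,0>
  3: (1,0).acc=27  regs=<0,0>
  3: (1,1).acc=32  regs=<5,6>
  4: (0,1).acc=27  regs=<0,0>
  4: (1,0).acc=27  regs=<0,0>
  4: (1,1).acc=32  regs=<0,0>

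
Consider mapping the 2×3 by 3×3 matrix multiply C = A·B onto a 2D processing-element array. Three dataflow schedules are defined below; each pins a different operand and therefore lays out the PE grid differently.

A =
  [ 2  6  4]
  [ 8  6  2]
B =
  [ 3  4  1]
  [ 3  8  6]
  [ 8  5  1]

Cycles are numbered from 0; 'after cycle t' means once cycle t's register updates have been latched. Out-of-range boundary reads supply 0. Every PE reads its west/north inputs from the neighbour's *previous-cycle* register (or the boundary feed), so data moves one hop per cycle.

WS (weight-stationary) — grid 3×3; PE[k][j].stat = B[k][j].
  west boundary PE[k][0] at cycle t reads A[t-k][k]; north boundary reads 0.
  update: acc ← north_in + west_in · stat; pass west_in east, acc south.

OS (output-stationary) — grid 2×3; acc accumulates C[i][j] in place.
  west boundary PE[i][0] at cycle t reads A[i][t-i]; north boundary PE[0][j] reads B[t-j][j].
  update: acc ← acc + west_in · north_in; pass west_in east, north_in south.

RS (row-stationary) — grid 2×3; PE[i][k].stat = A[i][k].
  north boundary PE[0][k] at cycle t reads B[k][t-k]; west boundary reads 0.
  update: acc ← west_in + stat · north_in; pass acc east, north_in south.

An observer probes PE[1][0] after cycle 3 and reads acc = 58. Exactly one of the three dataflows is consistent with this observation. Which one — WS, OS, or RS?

dataflow = OS

— WS: 3×3; PE[1][0] trace:
  after 0 — PE[1][0] acc=0, pass-E 0, pass-S 0
  after 1 — PE[1][0] acc=24, pass-E 6, pass-S 24
  after 2 — PE[1][0] acc=42, pass-E 6, pass-S 42
  after 3 — PE[1][0] acc=0, pass-E 0, pass-S 0
— OS: 2×3; PE[1][0] trace:
  after 0 — PE[1][0] acc=0, pass-E 0, pass-S 0
  after 1 — PE[1][0] acc=24, pass-E 8, pass-S 3
  after 2 — PE[1][0] acc=42, pass-E 6, pass-S 3
  after 3 — PE[1][0] acc=58, pass-E 2, pass-S 8
— RS: 2×3; PE[1][0] trace:
  after 0 — PE[1][0] acc=0, pass-E 0, pass-S 0
  after 1 — PE[1][0] acc=24, pass-E 24, pass-S 3
  after 2 — PE[1][0] acc=32, pass-E 32, pass-S 4
  after 3 — PE[1][0] acc=8, pass-E 8, pass-S 1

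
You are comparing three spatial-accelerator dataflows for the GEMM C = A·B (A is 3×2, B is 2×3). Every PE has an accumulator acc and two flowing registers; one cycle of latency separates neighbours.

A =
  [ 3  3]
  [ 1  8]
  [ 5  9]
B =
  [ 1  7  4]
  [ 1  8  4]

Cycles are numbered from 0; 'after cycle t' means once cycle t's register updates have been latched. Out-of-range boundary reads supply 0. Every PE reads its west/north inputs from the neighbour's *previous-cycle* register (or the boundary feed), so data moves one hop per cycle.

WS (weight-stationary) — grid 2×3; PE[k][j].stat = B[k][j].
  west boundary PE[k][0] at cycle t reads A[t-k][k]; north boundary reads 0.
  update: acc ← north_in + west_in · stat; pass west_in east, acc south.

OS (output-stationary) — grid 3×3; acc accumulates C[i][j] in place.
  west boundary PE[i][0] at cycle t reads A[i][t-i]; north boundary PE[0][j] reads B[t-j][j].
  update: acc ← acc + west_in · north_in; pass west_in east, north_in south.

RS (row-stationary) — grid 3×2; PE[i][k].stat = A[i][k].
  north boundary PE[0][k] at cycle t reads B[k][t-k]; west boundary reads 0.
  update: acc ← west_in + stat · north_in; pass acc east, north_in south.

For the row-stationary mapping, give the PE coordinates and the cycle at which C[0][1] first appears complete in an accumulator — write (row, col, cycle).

RS — PE[0][1] is where C[0][1] collects:
  c0 r0c1: 0 / 0 / 0
  c1 r0c1: 6 / 6 / 1
  c2 r0c1: 45 / 45 / 8

(row, col, cycle) = (0, 1, 2)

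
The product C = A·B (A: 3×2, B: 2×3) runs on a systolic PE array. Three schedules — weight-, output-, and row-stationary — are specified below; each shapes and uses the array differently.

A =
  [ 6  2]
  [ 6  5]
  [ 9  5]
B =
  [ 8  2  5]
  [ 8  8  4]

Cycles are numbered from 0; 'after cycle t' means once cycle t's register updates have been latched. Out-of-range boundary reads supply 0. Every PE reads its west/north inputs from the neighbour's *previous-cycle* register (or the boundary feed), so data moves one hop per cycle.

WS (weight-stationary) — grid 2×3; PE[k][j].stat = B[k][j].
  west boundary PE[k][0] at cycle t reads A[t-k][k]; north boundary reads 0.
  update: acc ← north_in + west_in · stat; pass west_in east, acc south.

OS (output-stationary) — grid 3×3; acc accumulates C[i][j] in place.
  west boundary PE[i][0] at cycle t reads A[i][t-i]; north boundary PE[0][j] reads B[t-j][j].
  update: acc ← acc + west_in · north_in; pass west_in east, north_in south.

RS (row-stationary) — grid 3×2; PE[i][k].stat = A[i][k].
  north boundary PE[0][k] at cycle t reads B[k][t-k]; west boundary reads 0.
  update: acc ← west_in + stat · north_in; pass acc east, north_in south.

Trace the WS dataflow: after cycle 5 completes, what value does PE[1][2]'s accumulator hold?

PE[1][2].acc = 65

WS (2×3). Following PE[1][2] plus its west/north inputs:
  after 0 — PE[0][2] acc=0, pass-E 0, pass-S 0
  after 0 — PE[1][1] acc=0, pass-E 0, pass-S 0
  after 0 — PE[1][2] acc=0, pass-E 0, pass-S 0
  after 1 — PE[0][2] acc=0, pass-E 0, pass-S 0
  after 1 — PE[1][1] acc=0, pass-E 0, pass-S 0
  after 1 — PE[1][2] acc=0, pass-E 0, pass-S 0
  after 2 — PE[0][2] acc=30, pass-E 6, pass-S 30
  after 2 — PE[1][1] acc=28, pass-E 2, pass-S 28
  after 2 — PE[1][2] acc=0, pass-E 0, pass-S 0
  after 3 — PE[0][2] acc=30, pass-E 6, pass-S 30
  after 3 — PE[1][1] acc=52, pass-E 5, pass-S 52
  after 3 — PE[1][2] acc=38, pass-E 2, pass-S 38
  after 4 — PE[0][2] acc=45, pass-E 9, pass-S 45
  after 4 — PE[1][1] acc=58, pass-E 5, pass-S 58
  after 4 — PE[1][2] acc=50, pass-E 5, pass-S 50
  after 5 — PE[0][2] acc=0, pass-E 0, pass-S 0
  after 5 — PE[1][1] acc=0, pass-E 0, pass-S 0
  after 5 — PE[1][2] acc=65, pass-E 5, pass-S 65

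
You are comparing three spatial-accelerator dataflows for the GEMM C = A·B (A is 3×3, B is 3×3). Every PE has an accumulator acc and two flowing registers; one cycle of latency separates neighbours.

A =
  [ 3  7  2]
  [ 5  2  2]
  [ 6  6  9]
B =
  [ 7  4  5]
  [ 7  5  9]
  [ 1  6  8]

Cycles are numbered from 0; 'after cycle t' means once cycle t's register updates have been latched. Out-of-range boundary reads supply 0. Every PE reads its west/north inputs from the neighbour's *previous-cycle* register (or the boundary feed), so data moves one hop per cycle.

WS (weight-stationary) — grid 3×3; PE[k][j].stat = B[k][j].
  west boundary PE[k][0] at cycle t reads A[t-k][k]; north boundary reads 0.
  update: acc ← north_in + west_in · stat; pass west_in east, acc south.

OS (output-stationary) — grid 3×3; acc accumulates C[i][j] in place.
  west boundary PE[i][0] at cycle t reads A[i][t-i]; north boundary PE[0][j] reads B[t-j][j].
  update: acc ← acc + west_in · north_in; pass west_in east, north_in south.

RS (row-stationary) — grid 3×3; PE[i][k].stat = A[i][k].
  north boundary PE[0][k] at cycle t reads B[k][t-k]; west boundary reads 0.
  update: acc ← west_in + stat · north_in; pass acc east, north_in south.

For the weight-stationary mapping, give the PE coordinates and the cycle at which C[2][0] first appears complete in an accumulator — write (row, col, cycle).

(row, col, cycle) = (2, 0, 4)

Under WS, C[2][0] lands at PE[2][0]:
  step 0 · PE2,0: acc=0; fwd→0 fwd↓0
  step 1 · PE2,0: acc=0; fwd→0 fwd↓0
  step 2 · PE2,0: acc=72; fwd→2 fwd↓72
  step 3 · PE2,0: acc=51; fwd→2 fwd↓51
  step 4 · PE2,0: acc=93; fwd→9 fwd↓93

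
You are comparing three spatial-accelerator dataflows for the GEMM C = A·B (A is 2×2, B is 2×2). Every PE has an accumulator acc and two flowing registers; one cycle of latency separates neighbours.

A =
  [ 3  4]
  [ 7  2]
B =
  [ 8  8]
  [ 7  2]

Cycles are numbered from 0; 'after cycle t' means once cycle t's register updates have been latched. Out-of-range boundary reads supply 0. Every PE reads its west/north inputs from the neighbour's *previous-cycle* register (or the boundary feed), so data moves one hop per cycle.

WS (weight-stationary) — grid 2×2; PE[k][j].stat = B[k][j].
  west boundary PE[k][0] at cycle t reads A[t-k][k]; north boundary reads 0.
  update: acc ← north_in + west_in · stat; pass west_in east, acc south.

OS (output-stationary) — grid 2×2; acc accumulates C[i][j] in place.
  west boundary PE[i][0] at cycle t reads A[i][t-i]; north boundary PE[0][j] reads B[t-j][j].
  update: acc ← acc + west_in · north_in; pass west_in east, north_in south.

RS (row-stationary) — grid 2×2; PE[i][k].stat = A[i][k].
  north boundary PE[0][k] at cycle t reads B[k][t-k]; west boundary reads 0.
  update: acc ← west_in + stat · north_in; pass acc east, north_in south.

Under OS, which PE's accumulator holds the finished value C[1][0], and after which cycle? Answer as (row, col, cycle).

Under OS, C[1][0] lands at PE[1][0]:
  [0] (1,0) acc=0 (h:0 v:0)
  [1] (1,0) acc=56 (h:7 v:8)
  [2] (1,0) acc=70 (h:2 v:7)

(row, col, cycle) = (1, 0, 2)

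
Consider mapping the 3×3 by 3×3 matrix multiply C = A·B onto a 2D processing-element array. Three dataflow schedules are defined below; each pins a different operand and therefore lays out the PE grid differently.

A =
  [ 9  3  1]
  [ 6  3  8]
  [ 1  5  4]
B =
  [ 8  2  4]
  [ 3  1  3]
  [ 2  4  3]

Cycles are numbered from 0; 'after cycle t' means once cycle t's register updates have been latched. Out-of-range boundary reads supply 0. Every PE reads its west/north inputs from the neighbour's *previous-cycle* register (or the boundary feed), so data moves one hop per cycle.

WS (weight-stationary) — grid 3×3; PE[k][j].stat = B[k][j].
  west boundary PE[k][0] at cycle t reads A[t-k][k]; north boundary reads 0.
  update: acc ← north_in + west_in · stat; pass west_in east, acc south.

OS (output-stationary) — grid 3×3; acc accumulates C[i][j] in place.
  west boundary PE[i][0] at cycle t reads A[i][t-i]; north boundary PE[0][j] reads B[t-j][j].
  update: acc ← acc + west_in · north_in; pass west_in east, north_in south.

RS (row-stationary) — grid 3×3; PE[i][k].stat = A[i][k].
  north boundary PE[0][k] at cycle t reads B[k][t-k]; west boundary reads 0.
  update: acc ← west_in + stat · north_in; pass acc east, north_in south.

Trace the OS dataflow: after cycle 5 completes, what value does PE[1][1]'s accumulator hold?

PE[1][1].acc = 47

Tracing OS — 3×3 array, target PE[1][1]:
  after 0 — PE[0][1] acc=0, pass-E 0, pass-S 0
  after 0 — PE[1][0] acc=0, pass-E 0, pass-S 0
  after 0 — PE[1][1] acc=0, pass-E 0, pass-S 0
  after 1 — PE[0][1] acc=18, pass-E 9, pass-S 2
  after 1 — PE[1][0] acc=48, pass-E 6, pass-S 8
  after 1 — PE[1][1] acc=0, pass-E 0, pass-S 0
  after 2 — PE[0][1] acc=21, pass-E 3, pass-S 1
  after 2 — PE[1][0] acc=57, pass-E 3, pass-S 3
  after 2 — PE[1][1] acc=12, pass-E 6, pass-S 2
  after 3 — PE[0][1] acc=25, pass-E 1, pass-S 4
  after 3 — PE[1][0] acc=73, pass-E 8, pass-S 2
  after 3 — PE[1][1] acc=15, pass-E 3, pass-S 1
  after 4 — PE[0][1] acc=25, pass-E 0, pass-S 0
  after 4 — PE[1][0] acc=73, pass-E 0, pass-S 0
  after 4 — PE[1][1] acc=47, pass-E 8, pass-S 4
  after 5 — PE[0][1] acc=25, pass-E 0, pass-S 0
  after 5 — PE[1][0] acc=73, pass-E 0, pass-S 0
  after 5 — PE[1][1] acc=47, pass-E 0, pass-S 0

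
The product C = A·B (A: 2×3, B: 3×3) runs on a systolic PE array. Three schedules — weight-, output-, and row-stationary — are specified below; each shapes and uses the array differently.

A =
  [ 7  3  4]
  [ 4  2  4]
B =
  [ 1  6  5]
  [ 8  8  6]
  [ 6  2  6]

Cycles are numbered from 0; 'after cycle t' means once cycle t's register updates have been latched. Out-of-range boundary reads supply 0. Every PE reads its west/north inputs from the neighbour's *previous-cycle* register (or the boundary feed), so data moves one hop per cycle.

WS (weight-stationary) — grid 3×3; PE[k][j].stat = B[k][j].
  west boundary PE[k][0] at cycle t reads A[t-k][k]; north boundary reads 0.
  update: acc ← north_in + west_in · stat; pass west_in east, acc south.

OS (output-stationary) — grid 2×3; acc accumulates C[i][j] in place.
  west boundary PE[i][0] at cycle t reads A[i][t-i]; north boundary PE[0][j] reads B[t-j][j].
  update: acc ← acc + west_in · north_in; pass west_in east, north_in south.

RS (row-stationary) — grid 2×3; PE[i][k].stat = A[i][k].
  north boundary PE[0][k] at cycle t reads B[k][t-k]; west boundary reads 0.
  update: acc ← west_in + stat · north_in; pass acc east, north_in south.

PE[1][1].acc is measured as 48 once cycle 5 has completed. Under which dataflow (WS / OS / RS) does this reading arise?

dataflow = OS

WS (3×3 grid), PE[1][1]:
  @0  [1,1]  acc 0  |  →0  ↓0
  @1  [1,1]  acc 0  |  →0  ↓0
  @2  [1,1]  acc 66  |  →3  ↓66
  @3  [1,1]  acc 40  |  →2  ↓40
  @4  [1,1]  acc 0  |  →0  ↓0
  @5  [1,1]  acc 0  |  →0  ↓0
OS (2×3 grid), PE[1][1]:
  @0  [1,1]  acc 0  |  →0  ↓0
  @1  [1,1]  acc 0  |  →0  ↓0
  @2  [1,1]  acc 24  |  →4  ↓6
  @3  [1,1]  acc 40  |  →2  ↓8
  @4  [1,1]  acc 48  |  →4  ↓2
  @5  [1,1]  acc 48  |  →0  ↓0
RS (2×3 grid), PE[1][1]:
  @0  [1,1]  acc 0  |  →0  ↓0
  @1  [1,1]  acc 0  |  →0  ↓0
  @2  [1,1]  acc 20  |  →20  ↓8
  @3  [1,1]  acc 40  |  →40  ↓8
  @4  [1,1]  acc 32  |  →32  ↓6
  @5  [1,1]  acc 0  |  →0  ↓0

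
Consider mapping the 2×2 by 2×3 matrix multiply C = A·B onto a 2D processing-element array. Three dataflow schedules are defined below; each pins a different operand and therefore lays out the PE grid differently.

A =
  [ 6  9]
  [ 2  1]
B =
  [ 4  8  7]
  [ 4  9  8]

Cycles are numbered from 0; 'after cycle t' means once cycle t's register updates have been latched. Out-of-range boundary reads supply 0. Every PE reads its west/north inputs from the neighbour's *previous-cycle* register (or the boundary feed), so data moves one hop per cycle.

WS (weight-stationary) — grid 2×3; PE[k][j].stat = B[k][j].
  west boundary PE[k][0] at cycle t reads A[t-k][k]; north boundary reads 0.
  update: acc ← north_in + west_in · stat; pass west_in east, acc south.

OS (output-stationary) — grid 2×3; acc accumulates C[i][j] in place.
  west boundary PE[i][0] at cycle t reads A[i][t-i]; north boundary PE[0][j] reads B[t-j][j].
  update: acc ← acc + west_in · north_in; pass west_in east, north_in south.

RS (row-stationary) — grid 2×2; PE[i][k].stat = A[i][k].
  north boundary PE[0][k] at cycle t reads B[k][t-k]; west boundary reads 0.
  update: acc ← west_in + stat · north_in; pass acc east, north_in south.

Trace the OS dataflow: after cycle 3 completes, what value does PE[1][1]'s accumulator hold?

PE[1][1].acc = 25

OS on a 2×3 grid — tracing PE[1][1] and its feeders:
  step 0 · PE0,1: acc=0; fwd→0 fwd↓0
  step 0 · PE1,0: acc=0; fwd→0 fwd↓0
  step 0 · PE1,1: acc=0; fwd→0 fwd↓0
  step 1 · PE0,1: acc=48; fwd→6 fwd↓8
  step 1 · PE1,0: acc=8; fwd→2 fwd↓4
  step 1 · PE1,1: acc=0; fwd→0 fwd↓0
  step 2 · PE0,1: acc=129; fwd→9 fwd↓9
  step 2 · PE1,0: acc=12; fwd→1 fwd↓4
  step 2 · PE1,1: acc=16; fwd→2 fwd↓8
  step 3 · PE0,1: acc=129; fwd→0 fwd↓0
  step 3 · PE1,0: acc=12; fwd→0 fwd↓0
  step 3 · PE1,1: acc=25; fwd→1 fwd↓9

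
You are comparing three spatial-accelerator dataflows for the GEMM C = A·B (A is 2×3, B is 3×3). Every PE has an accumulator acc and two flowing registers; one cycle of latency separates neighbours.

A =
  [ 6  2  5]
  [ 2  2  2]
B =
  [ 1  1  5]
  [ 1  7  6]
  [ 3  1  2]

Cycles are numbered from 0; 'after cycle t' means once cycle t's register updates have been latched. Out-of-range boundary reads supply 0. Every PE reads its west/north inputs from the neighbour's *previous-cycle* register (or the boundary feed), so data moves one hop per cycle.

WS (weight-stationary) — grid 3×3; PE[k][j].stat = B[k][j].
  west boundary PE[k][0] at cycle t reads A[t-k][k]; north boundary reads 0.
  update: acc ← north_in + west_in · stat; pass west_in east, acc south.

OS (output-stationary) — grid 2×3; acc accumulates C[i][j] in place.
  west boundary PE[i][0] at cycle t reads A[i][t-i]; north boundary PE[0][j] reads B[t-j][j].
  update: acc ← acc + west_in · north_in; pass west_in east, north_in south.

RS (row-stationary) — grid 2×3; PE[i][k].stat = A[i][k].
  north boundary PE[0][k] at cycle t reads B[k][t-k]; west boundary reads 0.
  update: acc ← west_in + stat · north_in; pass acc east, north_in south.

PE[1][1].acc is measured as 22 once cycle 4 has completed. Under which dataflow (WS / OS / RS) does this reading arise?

dataflow = RS

WS [3×3] PE[1][1] across cycles:
  step 0 · PE1,1: acc=0; fwd→0 fwd↓0
  step 1 · PE1,1: acc=0; fwd→0 fwd↓0
  step 2 · PE1,1: acc=20; fwd→2 fwd↓20
  step 3 · PE1,1: acc=16; fwd→2 fwd↓16
  step 4 · PE1,1: acc=0; fwd→0 fwd↓0
OS [2×3] PE[1][1] across cycles:
  step 0 · PE1,1: acc=0; fwd→0 fwd↓0
  step 1 · PE1,1: acc=0; fwd→0 fwd↓0
  step 2 · PE1,1: acc=2; fwd→2 fwd↓1
  step 3 · PE1,1: acc=16; fwd→2 fwd↓7
  step 4 · PE1,1: acc=18; fwd→2 fwd↓1
RS [2×3] PE[1][1] across cycles:
  step 0 · PE1,1: acc=0; fwd→0 fwd↓0
  step 1 · PE1,1: acc=0; fwd→0 fwd↓0
  step 2 · PE1,1: acc=4; fwd→4 fwd↓1
  step 3 · PE1,1: acc=16; fwd→16 fwd↓7
  step 4 · PE1,1: acc=22; fwd→22 fwd↓6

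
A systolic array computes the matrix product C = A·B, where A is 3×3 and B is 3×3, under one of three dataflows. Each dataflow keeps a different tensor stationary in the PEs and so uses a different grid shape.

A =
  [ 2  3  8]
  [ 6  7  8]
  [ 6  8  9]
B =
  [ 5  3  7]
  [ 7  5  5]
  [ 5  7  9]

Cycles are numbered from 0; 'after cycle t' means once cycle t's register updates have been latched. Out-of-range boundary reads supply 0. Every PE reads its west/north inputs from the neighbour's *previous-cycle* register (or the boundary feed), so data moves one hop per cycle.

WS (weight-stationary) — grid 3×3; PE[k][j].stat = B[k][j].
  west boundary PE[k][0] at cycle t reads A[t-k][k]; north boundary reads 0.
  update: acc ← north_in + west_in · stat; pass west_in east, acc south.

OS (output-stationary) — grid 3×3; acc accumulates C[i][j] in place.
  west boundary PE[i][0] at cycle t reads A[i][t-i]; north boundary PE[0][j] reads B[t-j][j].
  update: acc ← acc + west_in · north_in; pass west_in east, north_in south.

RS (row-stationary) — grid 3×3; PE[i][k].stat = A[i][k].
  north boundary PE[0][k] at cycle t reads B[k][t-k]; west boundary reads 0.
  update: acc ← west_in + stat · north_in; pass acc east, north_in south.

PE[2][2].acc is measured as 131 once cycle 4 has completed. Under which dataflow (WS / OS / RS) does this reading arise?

— WS: 3×3; PE[2][2] trace:
  step 0 · PE2,2: acc=0; fwd→0 fwd↓0
  step 1 · PE2,2: acc=0; fwd→0 fwd↓0
  step 2 · PE2,2: acc=0; fwd→0 fwd↓0
  step 3 · PE2,2: acc=0; fwd→0 fwd↓0
  step 4 · PE2,2: acc=101; fwd→8 fwd↓101
— OS: 3×3; PE[2][2] trace:
  step 0 · PE2,2: acc=0; fwd→0 fwd↓0
  step 1 · PE2,2: acc=0; fwd→0 fwd↓0
  step 2 · PE2,2: acc=0; fwd→0 fwd↓0
  step 3 · PE2,2: acc=0; fwd→0 fwd↓0
  step 4 · PE2,2: acc=42; fwd→6 fwd↓7
— RS: 3×3; PE[2][2] trace:
  step 0 · PE2,2: acc=0; fwd→0 fwd↓0
  step 1 · PE2,2: acc=0; fwd→0 fwd↓0
  step 2 · PE2,2: acc=0; fwd→0 fwd↓0
  step 3 · PE2,2: acc=0; fwd→0 fwd↓0
  step 4 · PE2,2: acc=131; fwd→131 fwd↓5

dataflow = RS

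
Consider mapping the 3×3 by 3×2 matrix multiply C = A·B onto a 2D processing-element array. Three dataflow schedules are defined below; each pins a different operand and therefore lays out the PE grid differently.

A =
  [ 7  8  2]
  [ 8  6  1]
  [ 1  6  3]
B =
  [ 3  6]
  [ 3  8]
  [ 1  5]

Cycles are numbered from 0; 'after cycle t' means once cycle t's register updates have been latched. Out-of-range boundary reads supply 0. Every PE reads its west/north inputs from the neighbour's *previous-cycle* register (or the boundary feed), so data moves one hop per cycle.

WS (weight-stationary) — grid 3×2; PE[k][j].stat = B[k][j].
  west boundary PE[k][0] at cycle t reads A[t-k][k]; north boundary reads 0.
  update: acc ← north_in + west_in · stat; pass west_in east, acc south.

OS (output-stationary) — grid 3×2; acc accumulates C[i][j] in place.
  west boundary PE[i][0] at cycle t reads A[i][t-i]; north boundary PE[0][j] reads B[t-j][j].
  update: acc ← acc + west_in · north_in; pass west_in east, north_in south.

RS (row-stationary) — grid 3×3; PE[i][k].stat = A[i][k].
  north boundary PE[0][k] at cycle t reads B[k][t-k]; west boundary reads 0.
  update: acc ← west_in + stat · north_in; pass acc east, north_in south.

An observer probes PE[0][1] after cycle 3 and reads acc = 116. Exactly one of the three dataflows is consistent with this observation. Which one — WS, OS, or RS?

— WS: 3×2; PE[0][1] trace:
  @0  [0,1]  acc 0  |  →0  ↓0
  @1  [0,1]  acc 42  |  →7  ↓42
  @2  [0,1]  acc 48  |  →8  ↓48
  @3  [0,1]  acc 6  |  →1  ↓6
— OS: 3×2; PE[0][1] trace:
  @0  [0,1]  acc 0  |  →0  ↓0
  @1  [0,1]  acc 42  |  →7  ↓6
  @2  [0,1]  acc 106  |  →8  ↓8
  @3  [0,1]  acc 116  |  →2  ↓5
— RS: 3×3; PE[0][1] trace:
  @0  [0,1]  acc 0  |  →0  ↓0
  @1  [0,1]  acc 45  |  →45  ↓3
  @2  [0,1]  acc 106  |  →106  ↓8
  @3  [0,1]  acc 0  |  →0  ↓0

dataflow = OS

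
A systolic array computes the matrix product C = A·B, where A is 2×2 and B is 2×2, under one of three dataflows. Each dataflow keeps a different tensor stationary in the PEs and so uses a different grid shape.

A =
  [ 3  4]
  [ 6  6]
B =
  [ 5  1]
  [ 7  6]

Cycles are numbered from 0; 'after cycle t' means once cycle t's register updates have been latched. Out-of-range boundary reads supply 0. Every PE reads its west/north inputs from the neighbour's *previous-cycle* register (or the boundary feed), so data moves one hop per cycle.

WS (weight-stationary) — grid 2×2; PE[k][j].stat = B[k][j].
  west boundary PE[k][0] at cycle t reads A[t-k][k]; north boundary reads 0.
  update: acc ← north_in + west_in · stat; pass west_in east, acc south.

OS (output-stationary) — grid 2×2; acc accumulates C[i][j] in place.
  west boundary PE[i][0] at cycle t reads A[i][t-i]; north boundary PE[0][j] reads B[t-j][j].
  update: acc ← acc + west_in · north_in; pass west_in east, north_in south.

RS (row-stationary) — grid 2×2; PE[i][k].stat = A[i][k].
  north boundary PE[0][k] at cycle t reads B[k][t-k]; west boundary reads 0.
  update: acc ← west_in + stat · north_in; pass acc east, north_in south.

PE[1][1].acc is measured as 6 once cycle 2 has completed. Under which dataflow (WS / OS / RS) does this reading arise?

Under WS (2×2), PE[1][1]:
  0: (1,1).acc=0  regs=<0,0>
  1: (1,1).acc=0  regs=<0,0>
  2: (1,1).acc=27  regs=<4,27>
Under OS (2×2), PE[1][1]:
  0: (1,1).acc=0  regs=<0,0>
  1: (1,1).acc=0  regs=<0,0>
  2: (1,1).acc=6  regs=<6,1>
Under RS (2×2), PE[1][1]:
  0: (1,1).acc=0  regs=<0,0>
  1: (1,1).acc=0  regs=<0,0>
  2: (1,1).acc=72  regs=<72,7>

dataflow = OS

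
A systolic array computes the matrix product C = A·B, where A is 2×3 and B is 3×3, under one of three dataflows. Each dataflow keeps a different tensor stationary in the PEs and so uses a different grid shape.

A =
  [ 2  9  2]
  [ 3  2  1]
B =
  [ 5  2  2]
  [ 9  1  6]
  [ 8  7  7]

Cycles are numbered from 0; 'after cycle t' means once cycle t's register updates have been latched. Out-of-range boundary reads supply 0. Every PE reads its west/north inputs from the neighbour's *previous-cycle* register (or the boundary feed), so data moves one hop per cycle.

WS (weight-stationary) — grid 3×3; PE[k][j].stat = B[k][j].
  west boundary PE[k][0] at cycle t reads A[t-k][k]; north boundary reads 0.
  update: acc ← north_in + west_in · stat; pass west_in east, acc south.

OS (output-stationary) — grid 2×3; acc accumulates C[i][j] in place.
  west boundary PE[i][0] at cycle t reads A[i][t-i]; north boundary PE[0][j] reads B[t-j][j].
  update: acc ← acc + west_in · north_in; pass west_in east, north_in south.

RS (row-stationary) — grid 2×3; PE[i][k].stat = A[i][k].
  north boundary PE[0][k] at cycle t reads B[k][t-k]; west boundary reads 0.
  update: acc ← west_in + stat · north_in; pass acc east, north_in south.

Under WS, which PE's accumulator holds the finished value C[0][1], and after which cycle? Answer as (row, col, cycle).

WS — PE[2][1] is where C[0][1] collects:
  c0 r2c1: 0 / 0 / 0
  c1 r2c1: 0 / 0 / 0
  c2 r2c1: 0 / 0 / 0
  c3 r2c1: 27 / 2 / 27

(row, col, cycle) = (2, 1, 3)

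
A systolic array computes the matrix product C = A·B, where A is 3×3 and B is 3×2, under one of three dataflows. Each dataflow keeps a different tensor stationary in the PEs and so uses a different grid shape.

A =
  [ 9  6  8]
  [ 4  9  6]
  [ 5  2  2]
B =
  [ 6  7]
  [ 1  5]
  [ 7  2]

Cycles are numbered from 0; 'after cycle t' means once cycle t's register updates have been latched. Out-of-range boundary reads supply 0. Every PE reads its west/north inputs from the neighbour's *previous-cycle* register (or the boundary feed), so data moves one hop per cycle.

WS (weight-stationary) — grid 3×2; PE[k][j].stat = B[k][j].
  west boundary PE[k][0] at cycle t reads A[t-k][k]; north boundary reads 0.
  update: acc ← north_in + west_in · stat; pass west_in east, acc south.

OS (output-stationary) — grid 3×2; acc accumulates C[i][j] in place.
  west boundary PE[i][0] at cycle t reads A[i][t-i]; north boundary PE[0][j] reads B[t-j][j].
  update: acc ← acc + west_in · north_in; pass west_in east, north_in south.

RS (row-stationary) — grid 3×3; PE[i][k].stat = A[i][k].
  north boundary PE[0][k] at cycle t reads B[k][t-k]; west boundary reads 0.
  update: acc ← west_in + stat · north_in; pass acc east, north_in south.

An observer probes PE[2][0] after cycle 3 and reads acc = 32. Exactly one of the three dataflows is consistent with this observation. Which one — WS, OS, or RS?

dataflow = OS

WS [3×2] PE[2][0] across cycles:
  [0] (2,0) acc=0 (h:0 v:0)
  [1] (2,0) acc=0 (h:0 v:0)
  [2] (2,0) acc=116 (h:8 v:116)
  [3] (2,0) acc=75 (h:6 v:75)
OS [3×2] PE[2][0] across cycles:
  [0] (2,0) acc=0 (h:0 v:0)
  [1] (2,0) acc=0 (h:0 v:0)
  [2] (2,0) acc=30 (h:5 v:6)
  [3] (2,0) acc=32 (h:2 v:1)
RS [3×3] PE[2][0] across cycles:
  [0] (2,0) acc=0 (h:0 v:0)
  [1] (2,0) acc=0 (h:0 v:0)
  [2] (2,0) acc=30 (h:30 v:6)
  [3] (2,0) acc=35 (h:35 v:7)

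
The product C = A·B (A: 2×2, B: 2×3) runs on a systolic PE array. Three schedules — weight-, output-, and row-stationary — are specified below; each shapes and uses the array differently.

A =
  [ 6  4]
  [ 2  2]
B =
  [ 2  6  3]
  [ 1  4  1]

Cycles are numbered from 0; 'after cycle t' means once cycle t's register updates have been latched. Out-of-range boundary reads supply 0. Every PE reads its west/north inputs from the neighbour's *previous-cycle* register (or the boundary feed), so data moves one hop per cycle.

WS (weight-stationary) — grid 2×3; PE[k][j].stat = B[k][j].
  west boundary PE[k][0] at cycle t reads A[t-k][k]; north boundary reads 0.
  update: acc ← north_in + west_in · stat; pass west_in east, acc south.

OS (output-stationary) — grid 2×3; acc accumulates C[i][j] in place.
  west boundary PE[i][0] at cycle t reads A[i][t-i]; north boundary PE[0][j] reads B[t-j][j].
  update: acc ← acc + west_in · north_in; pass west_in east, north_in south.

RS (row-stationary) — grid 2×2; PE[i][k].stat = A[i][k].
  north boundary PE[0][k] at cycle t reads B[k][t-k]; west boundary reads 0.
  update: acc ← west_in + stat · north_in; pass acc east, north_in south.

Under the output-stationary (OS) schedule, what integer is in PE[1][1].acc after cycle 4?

Tracing OS — 2×3 array, target PE[1][1]:
  step 0 · PE0,1: acc=0; fwd→0 fwd↓0
  step 0 · PE1,0: acc=0; fwd→0 fwd↓0
  step 0 · PE1,1: acc=0; fwd→0 fwd↓0
  step 1 · PE0,1: acc=36; fwd→6 fwd↓6
  step 1 · PE1,0: acc=4; fwd→2 fwd↓2
  step 1 · PE1,1: acc=0; fwd→0 fwd↓0
  step 2 · PE0,1: acc=52; fwd→4 fwd↓4
  step 2 · PE1,0: acc=6; fwd→2 fwd↓1
  step 2 · PE1,1: acc=12; fwd→2 fwd↓6
  step 3 · PE0,1: acc=52; fwd→0 fwd↓0
  step 3 · PE1,0: acc=6; fwd→0 fwd↓0
  step 3 · PE1,1: acc=20; fwd→2 fwd↓4
  step 4 · PE0,1: acc=52; fwd→0 fwd↓0
  step 4 · PE1,0: acc=6; fwd→0 fwd↓0
  step 4 · PE1,1: acc=20; fwd→0 fwd↓0

PE[1][1].acc = 20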